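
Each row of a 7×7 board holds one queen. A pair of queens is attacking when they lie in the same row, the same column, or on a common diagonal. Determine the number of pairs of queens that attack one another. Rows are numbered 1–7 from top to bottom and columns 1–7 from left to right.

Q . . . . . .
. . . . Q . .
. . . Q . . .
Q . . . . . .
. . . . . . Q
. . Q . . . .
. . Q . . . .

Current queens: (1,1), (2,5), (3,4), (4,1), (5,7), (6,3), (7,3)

4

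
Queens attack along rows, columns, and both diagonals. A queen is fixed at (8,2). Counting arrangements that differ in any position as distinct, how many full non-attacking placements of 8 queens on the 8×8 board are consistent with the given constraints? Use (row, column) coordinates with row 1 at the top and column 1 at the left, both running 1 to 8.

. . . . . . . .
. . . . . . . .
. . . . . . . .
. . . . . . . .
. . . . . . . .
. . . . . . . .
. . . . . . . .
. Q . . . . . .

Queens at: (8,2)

Branch on row 1: col 1 → 0; col 3 → 2; col 4 → 3; col 5 → 3; col 6 → 0; col 7 → 0; col 8 → 0.
Sum: 0 + 2 + 3 + 3 + 0 + 0 + 0 = 8.

8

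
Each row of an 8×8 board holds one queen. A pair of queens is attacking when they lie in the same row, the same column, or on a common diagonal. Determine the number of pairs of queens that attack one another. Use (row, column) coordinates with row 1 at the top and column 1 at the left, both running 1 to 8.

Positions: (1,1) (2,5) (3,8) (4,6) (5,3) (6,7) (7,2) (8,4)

All columns are distinct and no two queens satisfy |Δrow| = |Δcol|, so no pair attacks.

0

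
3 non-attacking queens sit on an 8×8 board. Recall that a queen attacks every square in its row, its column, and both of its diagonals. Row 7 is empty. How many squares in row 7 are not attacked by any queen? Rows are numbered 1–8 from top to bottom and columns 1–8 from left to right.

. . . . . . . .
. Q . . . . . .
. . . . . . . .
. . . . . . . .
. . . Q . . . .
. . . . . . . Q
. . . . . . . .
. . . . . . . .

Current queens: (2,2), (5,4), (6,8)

(2,2) attacks row 7 at column 2 and diagonals 7.
(5,4) attacks row 7 at column 4 and diagonals 2, 6.
(6,8) attacks row 7 at column 8 and diagonals 7.
Attacked columns: {2, 4, 6, 7, 8}. Safe: {1, 3, 5}.

3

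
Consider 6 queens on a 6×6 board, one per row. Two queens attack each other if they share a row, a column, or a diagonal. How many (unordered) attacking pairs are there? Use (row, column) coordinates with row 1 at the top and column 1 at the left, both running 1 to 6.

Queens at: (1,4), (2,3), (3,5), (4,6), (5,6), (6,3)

5

Same column: (2,3)–(6,3) (column 3); (4,6)–(5,6) (column 6).
Same diagonal: (1,4)–(2,3) (|1−2| = |4−3| = 1); (2,3)–(5,6) (|2−5| = |3−6| = 3); (3,5)–(4,6) (|3−4| = |5−6| = 1).
Total attacking pairs: 5.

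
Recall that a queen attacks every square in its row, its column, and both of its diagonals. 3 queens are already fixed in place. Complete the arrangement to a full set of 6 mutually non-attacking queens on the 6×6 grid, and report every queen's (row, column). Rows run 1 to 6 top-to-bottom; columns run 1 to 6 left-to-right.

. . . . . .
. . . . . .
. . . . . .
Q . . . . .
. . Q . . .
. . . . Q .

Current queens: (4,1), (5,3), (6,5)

(1,2) (2,4) (3,6) (4,1) (5,3) (6,5)

Row 1: attacked by (4,1)→{1,4}; (5,3)→{3}; (6,5)→{5}. Safe: 2, 6. Place at column 2.
Row 2: attacked by (1,2)→{1,2,3}; (4,1)→{1,3}; (5,3)→{3,6}; (6,5)→{1,5}. Safe: 4. Place at column 4.
Row 3: attacked by (1,2)→{2,4}; (2,4)→{3,4,5}; (4,1)→{1,2}; (5,3)→{1,3,5}; (6,5)→{2,5}. Safe: 6. Place at column 6.
Columns [2, 4, 6, 1, 3, 5], r−c [-1, -2, -3, 3, 2, 1], r+c [3, 6, 9, 5, 8, 11] are all distinct, so no two queens attack.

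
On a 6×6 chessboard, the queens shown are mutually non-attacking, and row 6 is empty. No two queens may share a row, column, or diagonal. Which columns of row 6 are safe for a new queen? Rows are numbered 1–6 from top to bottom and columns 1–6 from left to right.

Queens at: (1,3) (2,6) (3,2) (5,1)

columns 4

(1,3) attacks row 6 at column 3.
(2,6) attacks row 6 at column 6 and diagonals 2.
(3,2) attacks row 6 at column 2 and diagonals 5.
(5,1) attacks row 6 at column 1 and diagonals 2.
Attacked columns: {1, 2, 3, 5, 6}. Safe: {4}.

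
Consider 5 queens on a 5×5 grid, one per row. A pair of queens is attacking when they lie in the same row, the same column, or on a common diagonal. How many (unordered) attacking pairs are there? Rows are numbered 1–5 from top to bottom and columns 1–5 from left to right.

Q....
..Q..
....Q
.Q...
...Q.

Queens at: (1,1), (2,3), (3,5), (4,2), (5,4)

All columns are distinct and no two queens satisfy |Δrow| = |Δcol|, so no pair attacks.

0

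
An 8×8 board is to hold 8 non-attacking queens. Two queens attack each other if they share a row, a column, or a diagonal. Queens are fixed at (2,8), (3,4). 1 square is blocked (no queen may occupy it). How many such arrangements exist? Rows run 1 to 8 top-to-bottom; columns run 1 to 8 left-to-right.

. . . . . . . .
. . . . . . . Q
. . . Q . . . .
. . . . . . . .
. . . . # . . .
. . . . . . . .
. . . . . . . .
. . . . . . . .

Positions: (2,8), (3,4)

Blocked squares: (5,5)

3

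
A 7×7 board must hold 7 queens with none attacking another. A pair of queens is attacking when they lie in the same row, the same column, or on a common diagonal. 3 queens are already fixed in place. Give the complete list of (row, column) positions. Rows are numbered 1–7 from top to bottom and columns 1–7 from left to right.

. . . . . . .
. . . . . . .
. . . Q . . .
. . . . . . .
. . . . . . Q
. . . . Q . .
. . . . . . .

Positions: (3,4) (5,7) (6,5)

Row 1: attacked by (3,4)→{2,4,6}; (5,7)→{3,7}; (6,5)→{5}. Safe: 1. Place at column 1.
Row 2: attacked by (1,1)→{1,2}; (3,4)→{3,4,5}; (5,7)→{4,7}; (6,5)→{1,5}. Safe: 6. Place at column 6.
Row 4: attacked by (1,1)→{1,4}; (2,6)→{4,6}; (3,4)→{3,4,5}; (5,7)→{6,7}; (6,5)→{3,5,7}. Safe: 2. Place at column 2.
Row 7: attacked by (1,1)→{1,7}; (2,6)→{1,6}; (3,4)→{4}; (4,2)→{2,5}; (5,7)→{5,7}; (6,5)→{4,5,6}. Safe: 3. Place at column 3.
Columns [1, 6, 4, 2, 7, 5, 3], r−c [0, -4, -1, 2, -2, 1, 4], r+c [2, 8, 7, 6, 12, 11, 10] are all distinct, so no two queens attack.

(1,1) (2,6) (3,4) (4,2) (5,7) (6,5) (7,3)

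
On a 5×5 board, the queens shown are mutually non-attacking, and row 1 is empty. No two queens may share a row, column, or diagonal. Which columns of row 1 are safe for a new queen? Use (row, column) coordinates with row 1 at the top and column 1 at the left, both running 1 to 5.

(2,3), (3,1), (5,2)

(2,3) attacks row 1 at column 3 and diagonals 2, 4.
(3,1) attacks row 1 at column 1 and diagonals 3.
(5,2) attacks row 1 at column 2.
Attacked columns: {1, 2, 3, 4}. Safe: {5}.

columns 5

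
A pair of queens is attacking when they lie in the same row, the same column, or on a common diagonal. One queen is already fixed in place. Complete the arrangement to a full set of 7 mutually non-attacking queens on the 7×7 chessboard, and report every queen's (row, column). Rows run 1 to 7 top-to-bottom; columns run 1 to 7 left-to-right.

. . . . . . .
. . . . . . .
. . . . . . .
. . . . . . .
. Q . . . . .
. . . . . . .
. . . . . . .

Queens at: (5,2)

(1,1) (2,3) (3,5) (4,7) (5,2) (6,4) (7,6)

Row 1: attacked by (5,2)→{2,6}. Safe: 1, 3, 4, 5, 7. Place at column 1.
Row 2: attacked by (1,1)→{1,2}; (5,2)→{2,5}. Safe: 3, 4, 6, 7. Place at column 3.
Row 3: attacked by (1,1)→{1,3}; (2,3)→{2,3,4}; (5,2)→{2,4}. Safe: 5, 6, 7. Place at column 5.
Row 4: attacked by (1,1)→{1,4}; (2,3)→{1,3,5}; (3,5)→{4,5,6}; (5,2)→{1,2,3}. Safe: 7. Place at column 7.
Row 6: attacked by (1,1)→{1,6}; (2,3)→{3,7}; (3,5)→{2,5}; (4,7)→{5,7}; (5,2)→{1,2,3}. Safe: 4. Place at column 4.
Row 7: attacked by (1,1)→{1,7}; (2,3)→{3}; (3,5)→{1,5}; (4,7)→{4,7}; (5,2)→{2,4}; (6,4)→{3,4,5}. Safe: 6. Place at column 6.
Columns [1, 3, 5, 7, 2, 4, 6], r−c [0, -1, -2, -3, 3, 2, 1], r+c [2, 5, 8, 11, 7, 10, 13] are all distinct, so no two queens attack.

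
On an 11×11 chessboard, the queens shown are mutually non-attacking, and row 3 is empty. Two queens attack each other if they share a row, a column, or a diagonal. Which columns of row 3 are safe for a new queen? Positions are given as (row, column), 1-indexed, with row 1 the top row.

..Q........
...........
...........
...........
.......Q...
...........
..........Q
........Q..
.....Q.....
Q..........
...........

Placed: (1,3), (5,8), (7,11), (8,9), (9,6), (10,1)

columns 2

(1,3) attacks row 3 at column 3 and diagonals 1, 5.
(5,8) attacks row 3 at column 8 and diagonals 6, 10.
(7,11) attacks row 3 at column 11 and diagonals 7.
(8,9) attacks row 3 at column 9 and diagonals 4.
(9,6) attacks row 3 at column 6.
(10,1) attacks row 3 at column 1 and diagonals 8.
Attacked columns: {1, 3, 4, 5, 6, 7, 8, 9, 10, 11}. Safe: {2}.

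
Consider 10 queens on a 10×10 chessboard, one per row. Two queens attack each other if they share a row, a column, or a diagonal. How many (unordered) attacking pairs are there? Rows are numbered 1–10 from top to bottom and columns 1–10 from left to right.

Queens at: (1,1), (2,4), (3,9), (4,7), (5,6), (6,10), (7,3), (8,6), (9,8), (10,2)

3

Same column: (5,6)–(8,6) (column 6).
Same diagonal: (3,9)–(10,2) (|3−10| = |9−2| = 7); (4,7)–(5,6) (|4−5| = |7−6| = 1).
Total attacking pairs: 3.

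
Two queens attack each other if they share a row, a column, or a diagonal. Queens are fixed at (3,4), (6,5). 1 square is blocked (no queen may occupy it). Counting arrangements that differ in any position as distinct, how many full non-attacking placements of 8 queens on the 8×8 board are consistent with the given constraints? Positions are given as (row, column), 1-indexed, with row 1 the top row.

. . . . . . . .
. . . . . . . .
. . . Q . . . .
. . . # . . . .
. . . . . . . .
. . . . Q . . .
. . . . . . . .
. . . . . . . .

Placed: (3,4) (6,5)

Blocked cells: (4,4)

4

Branch on row 1: col 1 → 0; col 3 → 2; col 7 → 1; col 8 → 1.
Sum: 0 + 2 + 1 + 1 = 4.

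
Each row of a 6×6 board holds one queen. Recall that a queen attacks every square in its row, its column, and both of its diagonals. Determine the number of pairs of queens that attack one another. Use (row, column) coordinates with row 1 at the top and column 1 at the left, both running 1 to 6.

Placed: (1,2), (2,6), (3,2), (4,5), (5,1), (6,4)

Same column: (1,2)–(3,2) (column 2).
Same diagonal: (1,2)–(4,5) (|1−4| = |2−5| = 3).
Total attacking pairs: 2.

2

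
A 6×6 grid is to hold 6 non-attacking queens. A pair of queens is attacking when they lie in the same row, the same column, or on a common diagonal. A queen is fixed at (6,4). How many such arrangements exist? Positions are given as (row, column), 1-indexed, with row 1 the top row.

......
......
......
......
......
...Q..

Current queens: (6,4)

Branch on row 1: col 1 → 0; col 2 → 0; col 3 → 1; col 5 → 0; col 6 → 0.
Sum: 0 + 0 + 1 + 0 + 0 = 1.

1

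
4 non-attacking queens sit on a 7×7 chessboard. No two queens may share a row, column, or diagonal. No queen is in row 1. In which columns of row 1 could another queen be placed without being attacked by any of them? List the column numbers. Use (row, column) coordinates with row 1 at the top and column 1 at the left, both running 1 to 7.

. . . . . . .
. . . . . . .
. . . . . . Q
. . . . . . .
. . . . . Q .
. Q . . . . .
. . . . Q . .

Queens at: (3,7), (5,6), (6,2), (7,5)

columns 1, 3, 4

(3,7) attacks row 1 at column 7 and diagonals 5.
(5,6) attacks row 1 at column 6 and diagonals 2.
(6,2) attacks row 1 at column 2 and diagonals 7.
(7,5) attacks row 1 at column 5.
Attacked columns: {2, 5, 6, 7}. Safe: {1, 3, 4}.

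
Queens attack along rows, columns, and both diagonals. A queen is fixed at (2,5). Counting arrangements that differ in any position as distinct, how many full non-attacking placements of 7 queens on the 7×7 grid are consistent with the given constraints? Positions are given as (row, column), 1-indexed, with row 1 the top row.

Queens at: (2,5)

Branch on row 1: col 1 → 1; col 2 → 3; col 3 → 1; col 7 → 1.
Sum: 1 + 3 + 1 + 1 = 6.

6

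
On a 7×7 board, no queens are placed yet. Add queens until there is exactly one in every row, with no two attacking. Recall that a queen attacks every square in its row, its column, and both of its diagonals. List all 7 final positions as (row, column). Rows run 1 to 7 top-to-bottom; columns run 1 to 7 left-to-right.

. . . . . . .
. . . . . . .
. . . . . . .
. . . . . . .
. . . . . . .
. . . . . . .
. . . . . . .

(1,2) (2,4) (3,1) (4,7) (5,5) (6,3) (7,6)

Row 1: Safe: 1, 2, 3, 4, 5, 6, 7. Place at column 2.
Row 2: attacked by (1,2)→{1,2,3}. Safe: 4, 5, 6, 7. Place at column 4.
Row 3: attacked by (1,2)→{2,4}; (2,4)→{3,4,5}. Safe: 1, 6, 7. Place at column 1.
Row 4: attacked by (1,2)→{2,5}; (2,4)→{2,4,6}; (3,1)→{1,2}. Safe: 3, 7. Place at column 7.
Row 5: attacked by (1,2)→{2,6}; (2,4)→{1,4,7}; (3,1)→{1,3}; (4,7)→{6,7}. Safe: 5. Place at column 5.
Row 6: attacked by (1,2)→{2,7}; (2,4)→{4}; (3,1)→{1,4}; (4,7)→{5,7}; (5,5)→{4,5,6}. Safe: 3. Place at column 3.
Row 7: attacked by (1,2)→{2}; (2,4)→{4}; (3,1)→{1,5}; (4,7)→{4,7}; (5,5)→{3,5,7}; (6,3)→{2,3,4}. Safe: 6. Place at column 6.
Columns [2, 4, 1, 7, 5, 3, 6], r−c [-1, -2, 2, -3, 0, 3, 1], r+c [3, 6, 4, 11, 10, 9, 13] are all distinct, so no two queens attack.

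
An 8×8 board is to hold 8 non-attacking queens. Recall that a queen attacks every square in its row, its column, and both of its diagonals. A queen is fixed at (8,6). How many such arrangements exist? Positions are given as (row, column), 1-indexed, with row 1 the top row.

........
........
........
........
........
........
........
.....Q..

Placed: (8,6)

16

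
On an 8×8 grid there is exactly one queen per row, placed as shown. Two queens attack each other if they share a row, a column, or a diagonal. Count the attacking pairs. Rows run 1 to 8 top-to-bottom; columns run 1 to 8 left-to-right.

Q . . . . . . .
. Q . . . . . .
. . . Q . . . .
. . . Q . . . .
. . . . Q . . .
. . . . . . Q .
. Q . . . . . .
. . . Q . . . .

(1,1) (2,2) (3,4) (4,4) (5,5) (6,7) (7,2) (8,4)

11

Same column: (2,2)–(7,2) (column 2); (3,4)–(4,4) (column 4); (3,4)–(8,4) (column 4); (4,4)–(8,4) (column 4).
Same diagonal: (1,1)–(2,2) (|1−2| = |1−2| = 1); (1,1)–(4,4) (|1−4| = |1−4| = 3); (1,1)–(5,5) (|1−5| = |1−5| = 4); (2,2)–(4,4) (|2−4| = |2−4| = 2); (2,2)–(5,5) (|2−5| = |2−5| = 3); (3,4)–(6,7) (|3−6| = |4−7| = 3); (4,4)–(5,5) (|4−5| = |4−5| = 1).
Total attacking pairs: 11.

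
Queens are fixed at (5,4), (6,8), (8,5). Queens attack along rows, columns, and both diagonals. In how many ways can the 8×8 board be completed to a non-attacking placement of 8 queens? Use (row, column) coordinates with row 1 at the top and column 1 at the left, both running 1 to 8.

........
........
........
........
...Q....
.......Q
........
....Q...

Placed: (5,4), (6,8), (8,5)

Branch on row 1: col 1 → 0; col 2 → 1; col 6 → 1; col 7 → 0.
Sum: 0 + 1 + 1 + 0 = 2.

2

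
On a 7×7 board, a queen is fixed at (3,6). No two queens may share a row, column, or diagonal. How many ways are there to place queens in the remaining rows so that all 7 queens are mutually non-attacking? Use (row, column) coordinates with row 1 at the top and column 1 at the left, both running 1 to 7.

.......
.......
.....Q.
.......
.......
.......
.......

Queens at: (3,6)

6

Branch on row 1: col 1 → 0; col 2 → 1; col 3 → 2; col 5 → 2; col 7 → 1.
Sum: 0 + 1 + 2 + 2 + 1 = 6.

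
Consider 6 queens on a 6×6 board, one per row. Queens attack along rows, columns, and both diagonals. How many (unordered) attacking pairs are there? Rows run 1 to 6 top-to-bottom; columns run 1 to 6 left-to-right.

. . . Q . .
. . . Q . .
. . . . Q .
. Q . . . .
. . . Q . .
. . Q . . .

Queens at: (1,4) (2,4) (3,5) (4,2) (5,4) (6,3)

Same column: (1,4)–(2,4) (column 4); (1,4)–(5,4) (column 4); (2,4)–(5,4) (column 4).
Same diagonal: (2,4)–(3,5) (|2−3| = |4−5| = 1); (2,4)–(4,2) (|2−4| = |4−2| = 2); (5,4)–(6,3) (|5−6| = |4−3| = 1).
Total attacking pairs: 6.

6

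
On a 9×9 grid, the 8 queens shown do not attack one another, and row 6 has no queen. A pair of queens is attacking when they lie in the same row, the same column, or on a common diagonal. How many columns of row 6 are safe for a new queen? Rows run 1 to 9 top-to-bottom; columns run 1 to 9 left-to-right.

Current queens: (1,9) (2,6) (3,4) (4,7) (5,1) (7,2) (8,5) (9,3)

(1,9) attacks row 6 at column 9 and diagonals 4.
(2,6) attacks row 6 at column 6 and diagonals 2.
(3,4) attacks row 6 at column 4 and diagonals 1, 7.
(4,7) attacks row 6 at column 7 and diagonals 5, 9.
(5,1) attacks row 6 at column 1 and diagonals 2.
(7,2) attacks row 6 at column 2 and diagonals 1, 3.
(8,5) attacks row 6 at column 5 and diagonals 3, 7.
(9,3) attacks row 6 at column 3 and diagonals 6.
Attacked columns: {1, 2, 3, 4, 5, 6, 7, 9}. Safe: {8}.

1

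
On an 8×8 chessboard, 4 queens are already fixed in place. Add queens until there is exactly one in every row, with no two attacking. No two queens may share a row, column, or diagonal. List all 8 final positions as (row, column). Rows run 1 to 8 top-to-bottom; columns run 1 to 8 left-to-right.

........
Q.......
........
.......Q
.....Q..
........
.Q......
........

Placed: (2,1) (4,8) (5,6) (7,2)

Row 1: attacked by (2,1)→{1,2}; (4,8)→{5,8}; (5,6)→{2,6}; (7,2)→{2,8}. Safe: 3, 4, 7. Place at column 7.
Row 3: attacked by (1,7)→{5,7}; (2,1)→{1,2}; (4,8)→{7,8}; (5,6)→{4,6,8}; (7,2)→{2,6}. Safe: 3. Place at column 3.
Row 6: attacked by (1,7)→{2,7}; (2,1)→{1,5}; (3,3)→{3,6}; (4,8)→{6,8}; (5,6)→{5,6,7}; (7,2)→{1,2,3}. Safe: 4. Place at column 4.
Row 8: attacked by (1,7)→{7}; (2,1)→{1,7}; (3,3)→{3,8}; (4,8)→{4,8}; (5,6)→{3,6}; (6,4)→{2,4,6}; (7,2)→{1,2,3}. Safe: 5. Place at column 5.
Columns [7, 1, 3, 8, 6, 4, 2, 5], r−c [-6, 1, 0, -4, -1, 2, 5, 3], r+c [8, 3, 6, 12, 11, 10, 9, 13] are all distinct, so no two queens attack.

(1,7) (2,1) (3,3) (4,8) (5,6) (6,4) (7,2) (8,5)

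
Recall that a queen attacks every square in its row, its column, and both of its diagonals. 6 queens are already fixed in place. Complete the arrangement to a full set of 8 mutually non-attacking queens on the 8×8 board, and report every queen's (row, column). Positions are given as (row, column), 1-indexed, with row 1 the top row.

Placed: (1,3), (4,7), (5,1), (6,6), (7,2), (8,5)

(1,3) (2,8) (3,4) (4,7) (5,1) (6,6) (7,2) (8,5)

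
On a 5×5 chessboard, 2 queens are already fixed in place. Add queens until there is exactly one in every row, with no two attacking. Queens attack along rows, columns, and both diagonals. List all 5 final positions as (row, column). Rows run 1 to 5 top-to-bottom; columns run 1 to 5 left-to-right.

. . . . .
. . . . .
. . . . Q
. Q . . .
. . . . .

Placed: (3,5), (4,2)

Row 1: attacked by (3,5)→{3,5}; (4,2)→{2,5}. Safe: 1, 4. Place at column 1.
Row 2: attacked by (1,1)→{1,2}; (3,5)→{4,5}; (4,2)→{2,4}. Safe: 3. Place at column 3.
Row 5: attacked by (1,1)→{1,5}; (2,3)→{3}; (3,5)→{3,5}; (4,2)→{1,2,3}. Safe: 4. Place at column 4.
Columns [1, 3, 5, 2, 4], r−c [0, -1, -2, 2, 1], r+c [2, 5, 8, 6, 9] are all distinct, so no two queens attack.

(1,1) (2,3) (3,5) (4,2) (5,4)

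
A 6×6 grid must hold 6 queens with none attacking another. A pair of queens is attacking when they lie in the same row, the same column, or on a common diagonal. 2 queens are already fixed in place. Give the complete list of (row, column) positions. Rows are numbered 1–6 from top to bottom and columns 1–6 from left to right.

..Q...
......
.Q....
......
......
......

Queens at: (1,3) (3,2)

Row 2: attacked by (1,3)→{2,3,4}; (3,2)→{1,2,3}. Safe: 5, 6. Place at column 6.
Row 4: attacked by (1,3)→{3,6}; (2,6)→{4,6}; (3,2)→{1,2,3}. Safe: 5. Place at column 5.
Row 5: attacked by (1,3)→{3}; (2,6)→{3,6}; (3,2)→{2,4}; (4,5)→{4,5,6}. Safe: 1. Place at column 1.
Row 6: attacked by (1,3)→{3}; (2,6)→{2,6}; (3,2)→{2,5}; (4,5)→{3,5}; (5,1)→{1,2}. Safe: 4. Place at column 4.
Columns [3, 6, 2, 5, 1, 4], r−c [-2, -4, 1, -1, 4, 2], r+c [4, 8, 5, 9, 6, 10] are all distinct, so no two queens attack.

(1,3) (2,6) (3,2) (4,5) (5,1) (6,4)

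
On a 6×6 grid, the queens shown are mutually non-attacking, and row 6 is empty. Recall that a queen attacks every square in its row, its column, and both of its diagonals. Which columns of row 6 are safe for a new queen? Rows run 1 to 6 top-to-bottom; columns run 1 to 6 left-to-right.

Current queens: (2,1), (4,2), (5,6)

(2,1) attacks row 6 at column 1 and diagonals 5.
(4,2) attacks row 6 at column 2 and diagonals 4.
(5,6) attacks row 6 at column 6 and diagonals 5.
Attacked columns: {1, 2, 4, 5, 6}. Safe: {3}.

columns 3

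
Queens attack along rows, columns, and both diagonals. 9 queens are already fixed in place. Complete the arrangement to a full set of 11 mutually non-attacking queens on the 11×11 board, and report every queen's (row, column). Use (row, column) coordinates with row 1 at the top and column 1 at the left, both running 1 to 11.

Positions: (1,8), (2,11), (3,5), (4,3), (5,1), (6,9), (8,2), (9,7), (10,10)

Row 7: attacked by (1,8)→{2,8}; (2,11)→{6,11}; (3,5)→{1,5,9}; (4,3)→{3,6}; (5,1)→{1,3}; (6,9)→{8,9,10}; (8,2)→{1,2,3}; (9,7)→{5,7,9}; (10,10)→{7,10}. Safe: 4. Place at column 4.
Row 11: attacked by (1,8)→{8}; (2,11)→{2,11}; (3,5)→{5}; (4,3)→{3,10}; (5,1)→{1,7}; (6,9)→{4,9}; (7,4)→{4,8}; (8,2)→{2,5}; (9,7)→{5,7,9}; (10,10)→{9,10,11}. Safe: 6. Place at column 6.
Columns [8, 11, 5, 3, 1, 9, 4, 2, 7, 10, 6], r−c [-7, -9, -2, 1, 4, -3, 3, 6, 2, 0, 5], r+c [9, 13, 8, 7, 6, 15, 11, 10, 16, 20, 17] are all distinct, so no two queens attack.

(1,8) (2,11) (3,5) (4,3) (5,1) (6,9) (7,4) (8,2) (9,7) (10,10) (11,6)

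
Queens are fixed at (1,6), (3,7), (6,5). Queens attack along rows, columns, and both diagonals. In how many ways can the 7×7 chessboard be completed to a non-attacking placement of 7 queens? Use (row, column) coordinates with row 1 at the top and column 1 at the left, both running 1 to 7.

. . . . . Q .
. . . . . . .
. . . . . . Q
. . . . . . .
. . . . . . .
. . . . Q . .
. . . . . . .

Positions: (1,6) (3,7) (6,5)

2

Branch on row 2: col 2 → 0; col 3 → 1; col 4 → 1.
Sum: 0 + 1 + 1 = 2.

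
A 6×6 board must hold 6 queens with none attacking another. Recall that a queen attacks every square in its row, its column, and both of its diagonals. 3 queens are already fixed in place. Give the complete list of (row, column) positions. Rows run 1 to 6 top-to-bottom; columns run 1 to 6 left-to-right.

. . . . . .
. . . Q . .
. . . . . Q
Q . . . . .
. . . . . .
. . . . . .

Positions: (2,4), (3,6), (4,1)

(1,2) (2,4) (3,6) (4,1) (5,3) (6,5)

Row 1: attacked by (2,4)→{3,4,5}; (3,6)→{4,6}; (4,1)→{1,4}. Safe: 2. Place at column 2.
Row 5: attacked by (1,2)→{2,6}; (2,4)→{1,4}; (3,6)→{4,6}; (4,1)→{1,2}. Safe: 3, 5. Place at column 3.
Row 6: attacked by (1,2)→{2}; (2,4)→{4}; (3,6)→{3,6}; (4,1)→{1,3}; (5,3)→{2,3,4}. Safe: 5. Place at column 5.
Columns [2, 4, 6, 1, 3, 5], r−c [-1, -2, -3, 3, 2, 1], r+c [3, 6, 9, 5, 8, 11] are all distinct, so no two queens attack.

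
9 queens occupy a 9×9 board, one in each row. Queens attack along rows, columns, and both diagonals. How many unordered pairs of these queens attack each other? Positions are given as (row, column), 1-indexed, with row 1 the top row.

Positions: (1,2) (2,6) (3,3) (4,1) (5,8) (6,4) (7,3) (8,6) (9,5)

Same column: (2,6)–(8,6) (column 6); (3,3)–(7,3) (column 3).
Same diagonal: (6,4)–(7,3) (|6−7| = |4−3| = 1); (6,4)–(8,6) (|6−8| = |4−6| = 2); (7,3)–(9,5) (|7−9| = |3−5| = 2); (8,6)–(9,5) (|8−9| = |6−5| = 1).
Total attacking pairs: 6.

6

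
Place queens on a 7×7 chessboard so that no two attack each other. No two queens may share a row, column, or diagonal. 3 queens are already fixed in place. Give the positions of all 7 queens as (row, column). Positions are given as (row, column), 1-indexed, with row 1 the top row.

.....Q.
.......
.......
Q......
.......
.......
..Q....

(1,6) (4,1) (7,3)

(1,6) (2,2) (3,5) (4,1) (5,4) (6,7) (7,3)

Row 2: attacked by (1,6)→{5,6,7}; (4,1)→{1,3}; (7,3)→{3}. Safe: 2, 4. Place at column 2.
Row 3: attacked by (1,6)→{4,6}; (2,2)→{1,2,3}; (4,1)→{1,2}; (7,3)→{3,7}. Safe: 5. Place at column 5.
Row 5: attacked by (1,6)→{2,6}; (2,2)→{2,5}; (3,5)→{3,5,7}; (4,1)→{1,2}; (7,3)→{1,3,5}. Safe: 4. Place at column 4.
Row 6: attacked by (1,6)→{1,6}; (2,2)→{2,6}; (3,5)→{2,5}; (4,1)→{1,3}; (5,4)→{3,4,5}; (7,3)→{2,3,4}. Safe: 7. Place at column 7.
Columns [6, 2, 5, 1, 4, 7, 3], r−c [-5, 0, -2, 3, 1, -1, 4], r+c [7, 4, 8, 5, 9, 13, 10] are all distinct, so no two queens attack.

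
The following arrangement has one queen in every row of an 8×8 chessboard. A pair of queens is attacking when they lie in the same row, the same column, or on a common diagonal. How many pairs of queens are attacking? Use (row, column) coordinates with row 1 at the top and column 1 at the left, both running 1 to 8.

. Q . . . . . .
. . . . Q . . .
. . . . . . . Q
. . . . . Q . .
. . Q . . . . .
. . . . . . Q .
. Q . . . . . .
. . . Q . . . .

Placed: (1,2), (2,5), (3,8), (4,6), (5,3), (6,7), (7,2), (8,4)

2

Same column: (1,2)–(7,2) (column 2).
Same diagonal: (1,2)–(6,7) (|1−6| = |2−7| = 5).
Total attacking pairs: 2.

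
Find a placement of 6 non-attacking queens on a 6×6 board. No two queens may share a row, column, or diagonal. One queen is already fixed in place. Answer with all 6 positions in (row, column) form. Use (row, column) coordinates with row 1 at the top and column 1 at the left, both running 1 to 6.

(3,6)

Row 1: attacked by (3,6)→{4,6}. Safe: 1, 2, 3, 5. Place at column 2.
Row 2: attacked by (1,2)→{1,2,3}; (3,6)→{5,6}. Safe: 4. Place at column 4.
Row 4: attacked by (1,2)→{2,5}; (2,4)→{2,4,6}; (3,6)→{5,6}. Safe: 1, 3. Place at column 1.
Row 5: attacked by (1,2)→{2,6}; (2,4)→{1,4}; (3,6)→{4,6}; (4,1)→{1,2}. Safe: 3, 5. Place at column 3.
Row 6: attacked by (1,2)→{2}; (2,4)→{4}; (3,6)→{3,6}; (4,1)→{1,3}; (5,3)→{2,3,4}. Safe: 5. Place at column 5.
Columns [2, 4, 6, 1, 3, 5], r−c [-1, -2, -3, 3, 2, 1], r+c [3, 6, 9, 5, 8, 11] are all distinct, so no two queens attack.

(1,2) (2,4) (3,6) (4,1) (5,3) (6,5)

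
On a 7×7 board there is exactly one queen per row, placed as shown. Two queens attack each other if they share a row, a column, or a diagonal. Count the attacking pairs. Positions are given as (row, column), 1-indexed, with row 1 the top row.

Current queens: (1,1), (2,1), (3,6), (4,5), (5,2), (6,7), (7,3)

Same column: (1,1)–(2,1) (column 1).
Same diagonal: (3,6)–(4,5) (|3−4| = |6−5| = 1); (4,5)–(6,7) (|4−6| = |5−7| = 2).
Total attacking pairs: 3.

3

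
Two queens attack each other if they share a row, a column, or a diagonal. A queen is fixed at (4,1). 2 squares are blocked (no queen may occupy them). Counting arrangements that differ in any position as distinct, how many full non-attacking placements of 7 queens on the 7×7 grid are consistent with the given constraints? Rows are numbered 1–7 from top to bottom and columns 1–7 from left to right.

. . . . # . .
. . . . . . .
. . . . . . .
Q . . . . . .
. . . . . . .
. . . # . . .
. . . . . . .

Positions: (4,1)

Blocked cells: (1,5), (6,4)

4

Branch on row 1: col 2 → 1; col 3 → 1; col 6 → 2; col 7 → 0.
Sum: 1 + 1 + 2 + 0 = 4.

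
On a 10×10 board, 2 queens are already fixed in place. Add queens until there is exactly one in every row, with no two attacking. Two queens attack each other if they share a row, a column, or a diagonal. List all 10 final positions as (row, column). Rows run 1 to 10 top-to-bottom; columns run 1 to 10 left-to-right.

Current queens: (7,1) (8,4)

(1,6) (2,2) (3,10) (4,7) (5,9) (6,3) (7,1) (8,4) (9,8) (10,5)

Row 1: attacked by (7,1)→{1,7}; (8,4)→{4}. Safe: 2, 3, 5, 6, 8, 9, 10. Place at column 6.
Row 2: attacked by (1,6)→{5,6,7}; (7,1)→{1,6}; (8,4)→{4,10}. Safe: 2, 3, 8, 9. Place at column 2.
Row 3: attacked by (1,6)→{4,6,8}; (2,2)→{1,2,3}; (7,1)→{1,5}; (8,4)→{4,9}. Safe: 7, 10. Place at column 10.
Row 4: attacked by (1,6)→{3,6,9}; (2,2)→{2,4}; (3,10)→{9,10}; (7,1)→{1,4}; (8,4)→{4,8}. Safe: 5, 7. Place at column 7.
Row 5: attacked by (1,6)→{2,6,10}; (2,2)→{2,5}; (3,10)→{8,10}; (4,7)→{6,7,8}; (7,1)→{1,3}; (8,4)→{1,4,7}. Safe: 9. Place at column 9.
Row 6: attacked by (1,6)→{1,6}; (2,2)→{2,6}; (3,10)→{7,10}; (4,7)→{5,7,9}; (5,9)→{8,9,10}; (7,1)→{1,2}; (8,4)→{2,4,6}. Safe: 3. Place at column 3.
Row 9: attacked by (1,6)→{6}; (2,2)→{2,9}; (3,10)→{4,10}; (4,7)→{2,7}; (5,9)→{5,9}; (6,3)→{3,6}; (7,1)→{1,3}; (8,4)→{3,4,5}. Safe: 8. Place at column 8.
Row 10: attacked by (1,6)→{6}; (2,2)→{2,10}; (3,10)→{3,10}; (4,7)→{1,7}; (5,9)→{4,9}; (6,3)→{3,7}; (7,1)→{1,4}; (8,4)→{2,4,6}; (9,8)→{7,8,9}. Safe: 5. Place at column 5.
Columns [6, 2, 10, 7, 9, 3, 1, 4, 8, 5], r−c [-5, 0, -7, -3, -4, 3, 6, 4, 1, 5], r+c [7, 4, 13, 11, 14, 9, 8, 12, 17, 15] are all distinct, so no two queens attack.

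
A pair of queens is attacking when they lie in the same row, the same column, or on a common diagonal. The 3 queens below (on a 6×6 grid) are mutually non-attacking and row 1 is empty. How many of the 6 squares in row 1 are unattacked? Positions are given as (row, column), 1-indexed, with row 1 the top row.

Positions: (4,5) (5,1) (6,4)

(4,5) attacks row 1 at column 5 and diagonals 2.
(5,1) attacks row 1 at column 1 and diagonals 5.
(6,4) attacks row 1 at column 4.
Attacked columns: {1, 2, 4, 5}. Safe: {3, 6}.

2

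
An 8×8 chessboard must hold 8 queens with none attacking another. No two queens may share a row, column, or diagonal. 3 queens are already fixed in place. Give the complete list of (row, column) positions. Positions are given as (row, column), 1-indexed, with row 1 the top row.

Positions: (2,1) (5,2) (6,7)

Row 1: attacked by (2,1)→{1,2}; (5,2)→{2,6}; (6,7)→{2,7}. Safe: 3, 4, 5, 8. Place at column 5.
Row 3: attacked by (1,5)→{3,5,7}; (2,1)→{1,2}; (5,2)→{2,4}; (6,7)→{4,7}. Safe: 6, 8. Place at column 8.
Row 4: attacked by (1,5)→{2,5,8}; (2,1)→{1,3}; (3,8)→{7,8}; (5,2)→{1,2,3}; (6,7)→{5,7}. Safe: 4, 6. Place at column 4.
Row 7: attacked by (1,5)→{5}; (2,1)→{1,6}; (3,8)→{4,8}; (4,4)→{1,4,7}; (5,2)→{2,4}; (6,7)→{6,7,8}. Safe: 3. Place at column 3.
Row 8: attacked by (1,5)→{5}; (2,1)→{1,7}; (3,8)→{3,8}; (4,4)→{4,8}; (5,2)→{2,5}; (6,7)→{5,7}; (7,3)→{2,3,4}. Safe: 6. Place at column 6.
Columns [5, 1, 8, 4, 2, 7, 3, 6], r−c [-4, 1, -5, 0, 3, -1, 4, 2], r+c [6, 3, 11, 8, 7, 13, 10, 14] are all distinct, so no two queens attack.

(1,5) (2,1) (3,8) (4,4) (5,2) (6,7) (7,3) (8,6)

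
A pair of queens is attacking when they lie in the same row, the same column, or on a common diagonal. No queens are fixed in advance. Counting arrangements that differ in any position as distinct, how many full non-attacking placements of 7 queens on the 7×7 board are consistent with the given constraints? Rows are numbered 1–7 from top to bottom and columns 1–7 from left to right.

Branch on row 1: col 1 → 4; col 2 → 7; col 3 → 6; col 4 → 6; col 5 → 6; col 6 → 7; col 7 → 4.
Sum: 4 + 7 + 6 + 6 + 6 + 7 + 4 = 40.
(This is the classic 7-queens count.)

40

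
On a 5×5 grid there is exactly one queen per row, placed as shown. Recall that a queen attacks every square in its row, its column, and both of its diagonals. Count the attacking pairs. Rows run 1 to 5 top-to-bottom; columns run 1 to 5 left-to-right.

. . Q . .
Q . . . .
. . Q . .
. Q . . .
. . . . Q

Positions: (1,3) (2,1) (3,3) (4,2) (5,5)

Same column: (1,3)–(3,3) (column 3).
Same diagonal: (3,3)–(4,2) (|3−4| = |3−2| = 1); (3,3)–(5,5) (|3−5| = |3−5| = 2).
Total attacking pairs: 3.

3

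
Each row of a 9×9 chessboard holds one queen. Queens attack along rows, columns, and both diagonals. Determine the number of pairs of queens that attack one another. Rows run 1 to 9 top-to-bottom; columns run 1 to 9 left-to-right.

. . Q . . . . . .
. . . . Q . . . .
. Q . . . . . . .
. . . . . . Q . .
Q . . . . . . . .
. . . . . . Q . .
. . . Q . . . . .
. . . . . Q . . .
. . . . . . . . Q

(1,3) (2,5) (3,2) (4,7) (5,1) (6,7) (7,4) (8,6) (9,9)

Same column: (4,7)–(6,7) (column 7).
Same diagonal: (2,5)–(4,7) (|2−4| = |5−7| = 2); (4,7)–(7,4) (|4−7| = |7−4| = 3).
Total attacking pairs: 3.

3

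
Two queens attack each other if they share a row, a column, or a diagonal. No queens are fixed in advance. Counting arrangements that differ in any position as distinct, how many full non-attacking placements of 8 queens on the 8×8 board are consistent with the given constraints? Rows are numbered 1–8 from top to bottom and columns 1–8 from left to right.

92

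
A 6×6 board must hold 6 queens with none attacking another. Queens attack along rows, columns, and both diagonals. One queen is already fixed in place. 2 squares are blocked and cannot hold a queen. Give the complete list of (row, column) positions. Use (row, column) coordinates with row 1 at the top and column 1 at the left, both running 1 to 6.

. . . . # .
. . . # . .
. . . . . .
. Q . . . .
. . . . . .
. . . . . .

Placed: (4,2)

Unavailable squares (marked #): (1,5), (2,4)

Row 1: attacked by (4,2)→{2,5}. Blocked: 5. Safe: 1, 3, 4, 6. Place at column 4.
Row 2: attacked by (1,4)→{3,4,5}; (4,2)→{2,4}. Blocked: 4. Safe: 1, 6. Place at column 1.
Row 3: attacked by (1,4)→{2,4,6}; (2,1)→{1,2}; (4,2)→{1,2,3}. Safe: 5. Place at column 5.
Row 5: attacked by (1,4)→{4}; (2,1)→{1,4}; (3,5)→{3,5}; (4,2)→{1,2,3}. Safe: 6. Place at column 6.
Row 6: attacked by (1,4)→{4}; (2,1)→{1,5}; (3,5)→{2,5}; (4,2)→{2,4}; (5,6)→{5,6}. Safe: 3. Place at column 3.
Columns [4, 1, 5, 2, 6, 3], r−c [-3, 1, -2, 2, -1, 3], r+c [5, 3, 8, 6, 11, 9] are all distinct, so no two queens attack.

(1,4) (2,1) (3,5) (4,2) (5,6) (6,3)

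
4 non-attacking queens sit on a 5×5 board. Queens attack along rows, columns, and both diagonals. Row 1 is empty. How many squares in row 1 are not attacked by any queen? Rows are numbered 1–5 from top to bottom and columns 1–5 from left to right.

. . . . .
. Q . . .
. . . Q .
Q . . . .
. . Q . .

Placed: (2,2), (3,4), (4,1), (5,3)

1

(2,2) attacks row 1 at column 2 and diagonals 1, 3.
(3,4) attacks row 1 at column 4 and diagonals 2.
(4,1) attacks row 1 at column 1 and diagonals 4.
(5,3) attacks row 1 at column 3.
Attacked columns: {1, 2, 3, 4}. Safe: {5}.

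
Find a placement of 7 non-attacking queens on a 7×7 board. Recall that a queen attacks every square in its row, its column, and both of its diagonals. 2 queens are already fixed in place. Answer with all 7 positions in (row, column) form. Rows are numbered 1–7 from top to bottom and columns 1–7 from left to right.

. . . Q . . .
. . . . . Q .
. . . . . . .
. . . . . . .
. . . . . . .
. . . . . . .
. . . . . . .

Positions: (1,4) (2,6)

Row 3: attacked by (1,4)→{2,4,6}; (2,6)→{5,6,7}. Safe: 1, 3. Place at column 1.
Row 4: attacked by (1,4)→{1,4,7}; (2,6)→{4,6}; (3,1)→{1,2}. Safe: 3, 5. Place at column 3.
Row 5: attacked by (1,4)→{4}; (2,6)→{3,6}; (3,1)→{1,3}; (4,3)→{2,3,4}. Safe: 5, 7. Place at column 5.
Row 6: attacked by (1,4)→{4}; (2,6)→{2,6}; (3,1)→{1,4}; (4,3)→{1,3,5}; (5,5)→{4,5,6}. Safe: 7. Place at column 7.
Row 7: attacked by (1,4)→{4}; (2,6)→{1,6}; (3,1)→{1,5}; (4,3)→{3,6}; (5,5)→{3,5,7}; (6,7)→{6,7}. Safe: 2. Place at column 2.
Columns [4, 6, 1, 3, 5, 7, 2], r−c [-3, -4, 2, 1, 0, -1, 5], r+c [5, 8, 4, 7, 10, 13, 9] are all distinct, so no two queens attack.

(1,4) (2,6) (3,1) (4,3) (5,5) (6,7) (7,2)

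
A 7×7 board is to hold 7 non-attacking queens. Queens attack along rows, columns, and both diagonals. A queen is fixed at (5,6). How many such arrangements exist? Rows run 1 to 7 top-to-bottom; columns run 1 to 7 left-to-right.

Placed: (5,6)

Branch on row 1: col 1 → 1; col 3 → 1; col 4 → 2; col 5 → 1; col 7 → 1.
Sum: 1 + 1 + 2 + 1 + 1 = 6.

6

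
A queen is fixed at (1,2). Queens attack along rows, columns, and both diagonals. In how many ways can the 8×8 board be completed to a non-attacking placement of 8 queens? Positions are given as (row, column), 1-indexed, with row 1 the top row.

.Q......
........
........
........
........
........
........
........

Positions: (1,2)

8

Branch on row 2: col 4 → 1; col 5 → 2; col 6 → 2; col 7 → 2; col 8 → 1.
Sum: 1 + 2 + 2 + 2 + 1 = 8.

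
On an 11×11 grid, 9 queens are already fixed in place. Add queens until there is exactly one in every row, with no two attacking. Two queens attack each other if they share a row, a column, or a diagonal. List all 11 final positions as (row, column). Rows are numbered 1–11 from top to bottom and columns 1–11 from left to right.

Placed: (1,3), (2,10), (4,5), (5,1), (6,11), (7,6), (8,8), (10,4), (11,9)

(1,3) (2,10) (3,7) (4,5) (5,1) (6,11) (7,6) (8,8) (9,2) (10,4) (11,9)

Row 3: attacked by (1,3)→{1,3,5}; (2,10)→{9,10,11}; (4,5)→{4,5,6}; (5,1)→{1,3}; (6,11)→{8,11}; (7,6)→{2,6,10}; (8,8)→{3,8}; (10,4)→{4,11}; (11,9)→{1,9}. Safe: 7. Place at column 7.
Row 9: attacked by (1,3)→{3,11}; (2,10)→{3,10}; (3,7)→{1,7}; (4,5)→{5,10}; (5,1)→{1,5}; (6,11)→{8,11}; (7,6)→{4,6,8}; (8,8)→{7,8,9}; (10,4)→{3,4,5}; (11,9)→{7,9,11}. Safe: 2. Place at column 2.
Columns [3, 10, 7, 5, 1, 11, 6, 8, 2, 4, 9], r−c [-2, -8, -4, -1, 4, -5, 1, 0, 7, 6, 2], r+c [4, 12, 10, 9, 6, 17, 13, 16, 11, 14, 20] are all distinct, so no two queens attack.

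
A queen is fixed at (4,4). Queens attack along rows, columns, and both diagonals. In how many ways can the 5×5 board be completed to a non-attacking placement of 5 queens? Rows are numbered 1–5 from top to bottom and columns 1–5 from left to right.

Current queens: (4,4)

Branch on row 1: col 2 → 0; col 3 → 1; col 5 → 1.
Sum: 0 + 1 + 1 = 2.

2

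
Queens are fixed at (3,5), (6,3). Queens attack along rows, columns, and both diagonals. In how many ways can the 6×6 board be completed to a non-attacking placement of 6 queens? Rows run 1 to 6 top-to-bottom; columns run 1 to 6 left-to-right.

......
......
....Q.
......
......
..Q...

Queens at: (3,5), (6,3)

Branch on row 1: col 1 → 0; col 2 → 0; col 4 → 1; col 6 → 0.
Sum: 0 + 0 + 1 + 0 = 1.

1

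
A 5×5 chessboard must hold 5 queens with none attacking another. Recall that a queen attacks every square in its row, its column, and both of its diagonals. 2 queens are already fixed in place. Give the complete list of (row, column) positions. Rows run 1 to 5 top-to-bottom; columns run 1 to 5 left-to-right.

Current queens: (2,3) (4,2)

(1,1) (2,3) (3,5) (4,2) (5,4)

Row 1: attacked by (2,3)→{2,3,4}; (4,2)→{2,5}. Safe: 1. Place at column 1.
Row 3: attacked by (1,1)→{1,3}; (2,3)→{2,3,4}; (4,2)→{1,2,3}. Safe: 5. Place at column 5.
Row 5: attacked by (1,1)→{1,5}; (2,3)→{3}; (3,5)→{3,5}; (4,2)→{1,2,3}. Safe: 4. Place at column 4.
Columns [1, 3, 5, 2, 4], r−c [0, -1, -2, 2, 1], r+c [2, 5, 8, 6, 9] are all distinct, so no two queens attack.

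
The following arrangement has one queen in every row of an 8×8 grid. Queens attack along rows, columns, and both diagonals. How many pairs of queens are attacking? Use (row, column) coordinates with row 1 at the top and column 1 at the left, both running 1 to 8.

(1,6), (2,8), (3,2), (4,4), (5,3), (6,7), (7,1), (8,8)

Same column: (2,8)–(8,8) (column 8).
Same diagonal: (4,4)–(5,3) (|4−5| = |4−3| = 1); (4,4)–(7,1) (|4−7| = |4−1| = 3); (4,4)–(8,8) (|4−8| = |4−8| = 4); (5,3)–(7,1) (|5−7| = |3−1| = 2).
Total attacking pairs: 5.

5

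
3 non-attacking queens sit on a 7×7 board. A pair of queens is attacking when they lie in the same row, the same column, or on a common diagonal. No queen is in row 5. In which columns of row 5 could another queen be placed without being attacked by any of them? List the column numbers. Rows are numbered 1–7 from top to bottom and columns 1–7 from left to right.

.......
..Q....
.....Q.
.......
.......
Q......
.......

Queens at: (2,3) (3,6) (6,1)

columns 5, 7

(2,3) attacks row 5 at column 3 and diagonals 6.
(3,6) attacks row 5 at column 6 and diagonals 4.
(6,1) attacks row 5 at column 1 and diagonals 2.
Attacked columns: {1, 2, 3, 4, 6}. Safe: {5, 7}.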